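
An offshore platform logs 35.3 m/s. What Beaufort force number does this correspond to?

35.3 m/s lies in the Beaufort 12 band (hurricane force, ≥32.7 m/s).

Beaufort force 12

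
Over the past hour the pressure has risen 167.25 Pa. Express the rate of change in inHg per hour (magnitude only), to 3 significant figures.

167.25 Pa / 1 h × 0.0002953 inHg/Pa = 0.0494 inHg/h.

0.0494 inHg per hour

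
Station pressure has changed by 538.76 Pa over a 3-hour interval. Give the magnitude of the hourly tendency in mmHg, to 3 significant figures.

538.76 Pa / 3 h × 0.00750062 mmHg/Pa = 1.35 mmHg/h.

1.35 mmHg per hour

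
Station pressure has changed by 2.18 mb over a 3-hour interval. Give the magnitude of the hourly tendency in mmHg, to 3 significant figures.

2.18 mb / 3 h × 0.750062 mmHg/mb = 0.545 mmHg/h.

0.545 mmHg per hour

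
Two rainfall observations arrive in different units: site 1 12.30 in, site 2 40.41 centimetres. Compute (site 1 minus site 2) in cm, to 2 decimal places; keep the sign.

-9.17 cm

site 1: 12.30 in = 31.2420 cm.
Difference: 31.2420 − 40.4100 = -9.17 cm.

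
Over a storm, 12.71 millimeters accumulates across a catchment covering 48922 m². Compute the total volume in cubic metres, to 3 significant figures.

1 mm over 1 m² is 1 L, so volume = 12.71 × 48922 = 621798.62 L = 622 m³.

622 cubic metres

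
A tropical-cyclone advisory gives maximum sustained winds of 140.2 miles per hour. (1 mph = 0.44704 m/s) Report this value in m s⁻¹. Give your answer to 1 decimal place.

1 mph = 0.44704 m/s, so 140.2 × 0.44704 = 62.7 m/s.

62.7 m/s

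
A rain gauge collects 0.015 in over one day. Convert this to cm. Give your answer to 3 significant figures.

1 in = 2.54 cm, so 0.015 × 2.54 = 0.0381 cm.

0.0381 cm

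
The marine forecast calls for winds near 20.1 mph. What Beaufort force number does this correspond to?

20.1 mph = 9.0 m/s, which is Beaufort 5 (fresh breeze, 8.0–10.7 m/s).

Beaufort force 5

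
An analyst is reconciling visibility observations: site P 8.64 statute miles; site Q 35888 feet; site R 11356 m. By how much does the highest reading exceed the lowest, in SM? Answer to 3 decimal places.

1.843 SM

site Q: 35888 ft = 6.79697 SM.
site R: 11356 m = 7.05629 SM.
Spread: 8.64000 − 6.79697 = 1.843 SM.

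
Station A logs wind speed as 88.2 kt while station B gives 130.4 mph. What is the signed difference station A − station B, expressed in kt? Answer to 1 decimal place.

-25.1 kt

station B: 130.4 mph = 113.315 kt.
Difference: 88.200 − 113.315 = -25.1 kt.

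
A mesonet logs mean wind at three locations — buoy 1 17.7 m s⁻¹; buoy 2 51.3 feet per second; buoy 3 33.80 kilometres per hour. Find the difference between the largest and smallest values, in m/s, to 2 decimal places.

buoy 2: 51.3 ft/s = 15.6362 m/s.
buoy 3: 33.80 km/h = 9.3889 m/s.
Spread: 17.7000 − 9.3889 = 8.31 m/s.

8.31 m/s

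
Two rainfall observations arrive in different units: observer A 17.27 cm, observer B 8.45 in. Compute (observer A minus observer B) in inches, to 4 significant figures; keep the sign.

observer A: 17.27 cm = 6.79921 in.
Difference: 6.79921 − 8.45000 = -1.651 in.

-1.651 in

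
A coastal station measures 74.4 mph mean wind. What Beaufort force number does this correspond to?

Beaufort force 12

74.4 mph = 33.3 m/s, which is Beaufort 12 (hurricane force, ≥32.7 m/s).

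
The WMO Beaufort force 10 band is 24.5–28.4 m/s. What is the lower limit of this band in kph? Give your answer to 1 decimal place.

88.2 km/h

24.5–28.4 m/s × 3.6 = 88.2–102.2 km/h.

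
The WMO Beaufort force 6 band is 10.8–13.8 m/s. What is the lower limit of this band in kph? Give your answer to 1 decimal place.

10.8–13.8 m/s × 3.6 = 38.9–49.7 km/h.

38.9 km/h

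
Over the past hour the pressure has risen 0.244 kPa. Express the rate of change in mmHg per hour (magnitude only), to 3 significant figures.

0.244 kPa / 1 h × 7.50062 mmHg/kPa = 1.83 mmHg/h.

1.83 mmHg per hour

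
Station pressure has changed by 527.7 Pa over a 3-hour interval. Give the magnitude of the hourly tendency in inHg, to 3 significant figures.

0.0519 inHg per hour

527.7 Pa / 3 h × 0.0002953 inHg/Pa = 0.0519 inHg/h.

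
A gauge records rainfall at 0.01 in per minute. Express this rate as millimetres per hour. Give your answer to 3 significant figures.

0.01 in/minute × 25.4 mm/in × 60 minute/hour = 15.2 mm/hour.

15.2 mm/hour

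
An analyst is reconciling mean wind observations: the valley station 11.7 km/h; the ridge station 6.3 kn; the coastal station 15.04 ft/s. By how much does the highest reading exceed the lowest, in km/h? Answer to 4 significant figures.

4.835 km/h

the ridge station: 6.3 kt = 11.66760 km/h.
the coastal station: 15.04 ft/s = 16.50309 km/h.
Spread: 16.50309 − 11.66760 = 4.835 km/h.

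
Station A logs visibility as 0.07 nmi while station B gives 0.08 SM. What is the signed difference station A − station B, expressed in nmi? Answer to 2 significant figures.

0.00048 nmi

station B: 0.08 SM = 0.0695181 nmi.
Difference: 0.0700000 − 0.0695181 = 0.00048 nmi.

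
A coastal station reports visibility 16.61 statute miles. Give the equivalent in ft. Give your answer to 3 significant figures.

87700 ft

1 SM = 5280 ft, so 16.61 × 5280 = 87700 ft.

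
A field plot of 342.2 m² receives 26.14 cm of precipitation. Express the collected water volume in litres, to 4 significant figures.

Depth: 26.14 cm × 10 = 261.4 mm.
1 mm over 1 m² is 1 L, so volume = 261.4 × 342.2 = 89451.08 L ≈ 89450 L.

89450 litres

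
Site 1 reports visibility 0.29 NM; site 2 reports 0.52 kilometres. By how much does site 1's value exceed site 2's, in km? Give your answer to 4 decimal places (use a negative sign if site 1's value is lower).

0.0171 km

site 1: 0.29 nmi = 0.537080 km.
Difference: 0.537080 − 0.520000 = 0.0171 km.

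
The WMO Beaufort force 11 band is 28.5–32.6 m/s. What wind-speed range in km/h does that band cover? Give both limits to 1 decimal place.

28.5–32.6 m/s × 3.6 = 102.6–117.4 km/h.

102.6 to 117.4 km/h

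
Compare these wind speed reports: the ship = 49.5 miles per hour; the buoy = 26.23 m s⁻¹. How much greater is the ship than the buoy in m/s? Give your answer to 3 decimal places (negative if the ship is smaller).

-4.102 m/s

the ship: 49.5 mph = 22.12848 m/s.
Difference: 22.12848 − 26.23000 = -4.102 m/s.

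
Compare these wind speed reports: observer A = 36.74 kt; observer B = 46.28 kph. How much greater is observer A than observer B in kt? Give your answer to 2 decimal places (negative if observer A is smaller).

11.75 kt

observer B: 46.28 km/h = 24.9892 kt.
Difference: 36.7400 − 24.9892 = 11.75 kt.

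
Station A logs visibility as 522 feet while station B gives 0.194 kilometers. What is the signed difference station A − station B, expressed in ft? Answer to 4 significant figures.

station B: 0.194 km = 636.483 ft.
Difference: 522.000 − 636.483 = -114.5 ft.

-114.5 ft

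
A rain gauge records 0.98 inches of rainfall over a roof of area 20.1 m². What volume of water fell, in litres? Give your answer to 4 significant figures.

Depth: 0.98 in × 25.4 = 24.892 mm.
1 mm over 1 m² is 1 L, so volume = 24.892 × 20.1 = 500.3292 L ≈ 500.3 L.

500.3 litres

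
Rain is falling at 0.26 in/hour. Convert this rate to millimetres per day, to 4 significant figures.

158.5 mm/day

0.26 in/hour × 25.4 mm/in × 24 hour/day = 158.5 mm/day.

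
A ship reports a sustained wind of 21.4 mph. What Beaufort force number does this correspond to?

21.4 mph = 9.6 m/s, which is Beaufort 5 (fresh breeze, 8.0–10.7 m/s).

Beaufort force 5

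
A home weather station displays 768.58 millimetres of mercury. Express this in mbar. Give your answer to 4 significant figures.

1025 mb

1 mmHg = 1.33322 mb, so 768.58 × 1.33322 = 1025 mb.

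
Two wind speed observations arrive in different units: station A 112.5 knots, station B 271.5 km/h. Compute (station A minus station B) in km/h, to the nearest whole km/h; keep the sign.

-63 km/h

station A: 112.5 kt = 208.35 km/h.
Difference: 208.35 − 271.50 = -63 km/h.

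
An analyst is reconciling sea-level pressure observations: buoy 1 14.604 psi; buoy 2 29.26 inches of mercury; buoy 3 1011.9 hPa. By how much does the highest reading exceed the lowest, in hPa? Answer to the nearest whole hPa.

21 hPa

buoy 1: 14.604 psi = 1006.91 hPa.
buoy 2: 29.26 inHg = 990.86 hPa.
Spread: 1011.90 − 990.86 = 21 hPa.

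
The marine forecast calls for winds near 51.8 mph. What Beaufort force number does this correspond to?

51.8 mph = 23.2 m/s, which is Beaufort 9 (strong gale, 20.8–24.4 m/s).

Beaufort force 9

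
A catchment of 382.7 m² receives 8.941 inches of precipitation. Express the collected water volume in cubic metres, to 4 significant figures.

86.91 cubic metres

Depth: 8.941 in × 25.4 = 227.1014 mm.
1 mm over 1 m² is 1 L, so volume = 227.1014 × 382.7 = 86911.706 L = 86.91 m³.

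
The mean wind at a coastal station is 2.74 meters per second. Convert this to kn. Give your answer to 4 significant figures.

5.326 kt

1 m/s = 1.94384 kt, so 2.74 × 1.94384 = 5.326 kt.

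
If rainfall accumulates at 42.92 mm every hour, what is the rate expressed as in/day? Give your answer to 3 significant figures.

40.6 in/day

42.92 mm/hour × 0.0393701 in/mm × 24 hour/day = 40.6 in/day.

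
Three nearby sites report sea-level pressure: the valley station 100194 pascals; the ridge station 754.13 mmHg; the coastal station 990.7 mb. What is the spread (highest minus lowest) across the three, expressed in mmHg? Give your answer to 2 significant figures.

11 mmHg

the valley station: 100194 Pa = 751.52 mmHg.
the coastal station: 990.7 mb = 743.09 mmHg.
Spread: 754.13 − 743.09 = 11 mmHg.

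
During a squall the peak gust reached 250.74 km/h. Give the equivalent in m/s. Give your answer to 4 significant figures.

69.65 m/s

1 km/h = 0.277778 m/s, so 250.74 × 0.277778 = 69.65 m/s.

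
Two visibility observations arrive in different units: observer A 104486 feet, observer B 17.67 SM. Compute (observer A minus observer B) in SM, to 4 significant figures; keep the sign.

observer A: 104486 ft = 19.78902 SM.
Difference: 19.78902 − 17.67000 = 2.119 SM.

2.119 SM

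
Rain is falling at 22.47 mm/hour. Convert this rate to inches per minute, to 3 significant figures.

22.47 mm/hour × 0.0393701 in/mm × 0.0166667 hour/minute = 0.0147 in/minute.

0.0147 in/minute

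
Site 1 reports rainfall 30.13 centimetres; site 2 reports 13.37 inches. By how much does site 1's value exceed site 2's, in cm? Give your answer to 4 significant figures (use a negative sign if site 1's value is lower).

-3.830 cm

site 2: 13.37 in = 33.95980 cm.
Difference: 30.13000 − 33.95980 = -3.830 cm.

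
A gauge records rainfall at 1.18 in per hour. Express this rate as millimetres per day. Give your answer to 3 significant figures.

719 mm/day

1.18 in/hour × 25.4 mm/in × 24 hour/day = 719 mm/day.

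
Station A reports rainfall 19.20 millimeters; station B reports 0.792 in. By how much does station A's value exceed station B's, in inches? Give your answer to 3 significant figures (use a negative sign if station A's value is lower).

-0.0361 in

station A: 19.20 mm = 0.755906 in.
Difference: 0.755906 − 0.792000 = -0.0361 in.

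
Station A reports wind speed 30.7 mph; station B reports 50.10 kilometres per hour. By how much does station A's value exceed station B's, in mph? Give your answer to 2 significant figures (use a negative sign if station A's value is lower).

-0.43 mph

station B: 50.10 km/h = 31.1307 mph.
Difference: 30.7000 − 31.1307 = -0.43 mph.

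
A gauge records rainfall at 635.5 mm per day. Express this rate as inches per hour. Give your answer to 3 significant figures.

1.04 in/hour

635.5 mm/day × 0.0393701 in/mm × 0.0416667 day/hour = 1.04 in/hour.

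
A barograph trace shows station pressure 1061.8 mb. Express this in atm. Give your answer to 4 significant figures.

1.048 atm

1 mb = 0.000986923 atm, so 1061.8 × 0.000986923 = 1.048 atm.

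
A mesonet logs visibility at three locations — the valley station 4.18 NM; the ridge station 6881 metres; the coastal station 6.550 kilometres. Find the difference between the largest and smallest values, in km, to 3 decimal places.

1.191 km

the valley station: 4.18 nmi = 7.74136 km.
the ridge station: 6881 m = 6.88100 km.
Spread: 7.74136 − 6.55000 = 1.191 km.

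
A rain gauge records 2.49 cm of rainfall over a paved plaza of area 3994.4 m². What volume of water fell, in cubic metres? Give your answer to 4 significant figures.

99.46 cubic metres

Depth: 2.49 cm × 10 = 24.9 mm.
1 mm over 1 m² is 1 L, so volume = 24.9 × 3994.4 = 99460.56 L = 99.46 m³.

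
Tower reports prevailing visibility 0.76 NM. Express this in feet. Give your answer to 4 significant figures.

1 nmi = 6076.12 ft, so 0.76 × 6076.12 = 4618 ft.

4618 ft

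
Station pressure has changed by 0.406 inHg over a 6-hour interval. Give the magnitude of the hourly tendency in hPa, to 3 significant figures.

2.29 hPa per hour

0.406 inHg / 6 h × 33.8639 hPa/inHg = 2.29 hPa/h.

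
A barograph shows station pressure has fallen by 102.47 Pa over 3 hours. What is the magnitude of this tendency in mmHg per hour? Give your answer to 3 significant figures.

102.47 Pa / 3 h × 0.00750062 mmHg/Pa = 0.256 mmHg/h.

0.256 mmHg per hour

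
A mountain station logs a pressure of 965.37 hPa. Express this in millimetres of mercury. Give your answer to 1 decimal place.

1 hPa = 0.750062 mmHg, so 965.37 × 0.750062 = 724.1 mmHg.

724.1 mmHg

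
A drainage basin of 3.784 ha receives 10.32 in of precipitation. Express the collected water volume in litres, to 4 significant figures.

Depth: 10.32 in × 25.4 = 262.128 mm.
Area: 3.784 ha = 37840 m².
1 mm over 1 m² is 1 L, so volume = 262.128 × 37840 = 9918923.5 L ≈ 9919000 L.

9919000 litres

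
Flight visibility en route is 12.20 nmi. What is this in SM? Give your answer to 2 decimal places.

14.04 SM

1 nmi = 1.15078 SM, so 12.20 × 1.15078 = 14.04 SM.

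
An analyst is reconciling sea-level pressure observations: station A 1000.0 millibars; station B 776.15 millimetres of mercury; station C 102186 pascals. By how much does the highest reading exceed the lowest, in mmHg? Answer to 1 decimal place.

station A: 1000.0 mb = 750.062 mmHg.
station C: 102186 Pa = 766.458 mmHg.
Spread: 776.150 − 750.062 = 26.1 mmHg.

26.1 mmHg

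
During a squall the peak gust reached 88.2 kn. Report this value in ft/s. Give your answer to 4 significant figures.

148.9 ft/s

1 kt = 1.68781 ft/s, so 88.2 × 1.68781 = 148.9 ft/s.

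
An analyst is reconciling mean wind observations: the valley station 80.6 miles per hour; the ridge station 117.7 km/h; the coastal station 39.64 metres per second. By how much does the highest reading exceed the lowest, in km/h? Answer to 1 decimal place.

25.0 km/h

the valley station: 80.6 mph = 129.713 km/h.
the coastal station: 39.64 m/s = 142.704 km/h.
Spread: 142.704 − 117.700 = 25.0 km/h.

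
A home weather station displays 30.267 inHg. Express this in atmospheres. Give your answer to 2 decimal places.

1.01 atm

1 inHg = 0.0334211 atm, so 30.267 × 0.0334211 = 1.01 atm.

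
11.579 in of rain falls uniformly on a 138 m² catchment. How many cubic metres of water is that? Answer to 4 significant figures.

40.59 cubic metres

Depth: 11.579 in × 25.4 = 294.1066 mm.
1 mm over 1 m² is 1 L, so volume = 294.1066 × 138 = 40586.711 L = 40.59 m³.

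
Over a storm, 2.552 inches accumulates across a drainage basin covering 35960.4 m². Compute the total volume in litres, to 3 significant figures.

Depth: 2.552 in × 25.4 = 64.8208 mm.
1 mm over 1 m² is 1 L, so volume = 64.8208 × 35960.4 = 2330981.9 L ≈ 2330000 L.

2330000 litres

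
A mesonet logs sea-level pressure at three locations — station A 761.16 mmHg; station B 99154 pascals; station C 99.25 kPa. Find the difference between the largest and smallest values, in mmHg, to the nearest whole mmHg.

station B: 99154 Pa = 743.72 mmHg.
station C: 99.25 kPa = 744.44 mmHg.
Spread: 761.16 − 743.72 = 17 mmHg.

17 mmHg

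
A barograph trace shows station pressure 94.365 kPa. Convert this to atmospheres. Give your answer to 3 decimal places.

0.931 atm

1 kPa = 0.00986923 atm, so 94.365 × 0.00986923 = 0.931 atm.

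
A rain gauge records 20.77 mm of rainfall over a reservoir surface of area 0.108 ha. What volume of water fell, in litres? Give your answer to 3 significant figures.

Area: 0.108 ha = 1080 m².
1 mm over 1 m² is 1 L, so volume = 20.77 × 1080 = 22431.6 L ≈ 22400 L.

22400 litres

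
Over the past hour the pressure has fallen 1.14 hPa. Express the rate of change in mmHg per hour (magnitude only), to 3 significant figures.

0.855 mmHg per hour

1.14 hPa / 1 h × 0.750062 mmHg/hPa = 0.855 mmHg/h.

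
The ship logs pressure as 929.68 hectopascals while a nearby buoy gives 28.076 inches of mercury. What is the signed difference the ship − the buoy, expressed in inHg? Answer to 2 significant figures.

the ship: 929.68 hPa = 27.4534 inHg.
Difference: 27.4534 − 28.0760 = -0.62 inHg.

-0.62 inHg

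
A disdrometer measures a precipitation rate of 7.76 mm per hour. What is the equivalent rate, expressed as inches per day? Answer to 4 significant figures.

7.76 mm/hour × 0.0393701 in/mm × 24 hour/day = 7.332 in/day.

7.332 in/day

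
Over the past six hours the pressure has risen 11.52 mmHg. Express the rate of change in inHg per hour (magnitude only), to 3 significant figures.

0.0756 inHg per hour

11.52 mmHg / 6 h × 0.0393701 inHg/mmHg = 0.0756 inHg/h.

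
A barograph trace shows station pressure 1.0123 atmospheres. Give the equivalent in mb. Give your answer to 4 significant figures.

1026 mb

1 atm = 1013.25 mb, so 1.0123 × 1013.25 = 1026 mb.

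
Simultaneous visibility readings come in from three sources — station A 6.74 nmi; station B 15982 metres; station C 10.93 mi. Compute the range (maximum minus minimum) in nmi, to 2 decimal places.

2.76 nmi

station B: 15982 m = 8.6296 nmi.
station C: 10.93 SM = 9.4979 nmi.
Spread: 9.4979 − 6.7400 = 2.76 nmi.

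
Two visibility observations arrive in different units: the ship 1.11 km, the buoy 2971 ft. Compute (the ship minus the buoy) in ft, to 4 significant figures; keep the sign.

670.7 ft

the ship: 1.11 km = 3641.732 ft.
Difference: 3641.732 − 2971.000 = 670.7 ft.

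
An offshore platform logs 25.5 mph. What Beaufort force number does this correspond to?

Beaufort force 6

25.5 mph = 11.4 m/s, which is Beaufort 6 (strong breeze, 10.8–13.8 m/s).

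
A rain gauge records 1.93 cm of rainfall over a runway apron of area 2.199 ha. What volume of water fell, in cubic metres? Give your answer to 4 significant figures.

Depth: 1.93 cm × 10 = 19.3 mm.
Area: 2.199 ha = 21990 m².
1 mm over 1 m² is 1 L, so volume = 19.3 × 21990 = 424407 L = 424.4 m³.

424.4 cubic metres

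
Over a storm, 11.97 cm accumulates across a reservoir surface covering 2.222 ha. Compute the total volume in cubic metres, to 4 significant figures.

Depth: 11.97 cm × 10 = 119.7 mm.
Area: 2.222 ha = 22220 m².
1 mm over 1 m² is 1 L, so volume = 119.7 × 22220 = 2659734 L = 2660 m³.

2660 cubic metres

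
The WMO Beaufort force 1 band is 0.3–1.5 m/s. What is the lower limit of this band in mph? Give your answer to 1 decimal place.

0.7 mph

0.3–1.5 m/s × 2.237 = 0.7–3.4 mph.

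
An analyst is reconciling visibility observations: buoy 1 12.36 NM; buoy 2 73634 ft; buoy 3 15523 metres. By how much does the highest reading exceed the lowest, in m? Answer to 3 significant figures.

7370 m

buoy 1: 12.36 nmi = 22890.72 m.
buoy 2: 73634 ft = 22443.64 m.
Spread: 22890.72 − 15523.00 = 7370 m.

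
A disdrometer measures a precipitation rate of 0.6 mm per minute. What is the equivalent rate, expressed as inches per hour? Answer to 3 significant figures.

0.6 mm/minute × 0.0393701 in/mm × 60 minute/hour = 1.42 in/hour.

1.42 in/hour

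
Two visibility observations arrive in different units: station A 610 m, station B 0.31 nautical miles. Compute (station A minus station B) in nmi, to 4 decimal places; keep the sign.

0.0194 nmi

station A: 610 m = 0.329374 nmi.
Difference: 0.329374 − 0.310000 = 0.0194 nmi.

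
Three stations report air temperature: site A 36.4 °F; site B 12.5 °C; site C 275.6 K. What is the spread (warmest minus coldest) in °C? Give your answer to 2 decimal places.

10.06 °C

site A: 36.4 °F = 2.444 °C.
site C: 275.6 K = 2.450 °C.
Spread: 12.500 − 2.444 = 10.056 °C.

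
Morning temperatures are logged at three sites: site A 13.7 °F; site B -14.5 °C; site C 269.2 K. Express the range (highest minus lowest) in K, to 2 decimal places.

10.55 K

site A: 13.7 °F = -10.167 °C.
site C: 269.2 K = -3.950 °C.
Spread: (-3.950) − (-14.500) = 10.550 °C.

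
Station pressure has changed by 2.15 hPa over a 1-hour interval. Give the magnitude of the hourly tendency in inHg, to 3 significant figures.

2.15 hPa / 1 h × 0.02953 inHg/hPa = 0.0635 inHg/h.

0.0635 inHg per hour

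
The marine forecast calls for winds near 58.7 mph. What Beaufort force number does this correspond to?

Beaufort force 10

58.7 mph = 26.2 m/s, which is Beaufort 10 (storm, 24.5–28.4 m/s).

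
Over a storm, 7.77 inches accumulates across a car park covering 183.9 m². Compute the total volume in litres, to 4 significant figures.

Depth: 7.77 in × 25.4 = 197.358 mm.
1 mm over 1 m² is 1 L, so volume = 197.358 × 183.9 = 36294.136 L ≈ 36290 L.

36290 litres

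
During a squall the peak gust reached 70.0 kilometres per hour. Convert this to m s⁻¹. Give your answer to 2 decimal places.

19.44 m/s

1 km/h = 0.277778 m/s, so 70.0 × 0.277778 = 19.44 m/s.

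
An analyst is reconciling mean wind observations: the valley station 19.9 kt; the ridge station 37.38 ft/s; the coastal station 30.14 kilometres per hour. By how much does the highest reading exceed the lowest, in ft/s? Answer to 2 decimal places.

9.91 ft/s

the valley station: 19.9 kt = 33.5874 ft/s.
the coastal station: 30.14 km/h = 27.4679 ft/s.
Spread: 37.3800 − 27.4679 = 9.91 ft/s.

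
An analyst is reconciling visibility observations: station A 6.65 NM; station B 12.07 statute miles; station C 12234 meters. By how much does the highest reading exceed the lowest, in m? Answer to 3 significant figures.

7190 m

station A: 6.65 nmi = 12315.80 m.
station B: 12.07 SM = 19424.78 m.
Spread: 19424.78 − 12234.00 = 7190 m.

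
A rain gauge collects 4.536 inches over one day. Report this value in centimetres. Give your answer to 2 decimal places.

1 in = 2.54 cm, so 4.536 × 2.54 = 11.52 cm.

11.52 cm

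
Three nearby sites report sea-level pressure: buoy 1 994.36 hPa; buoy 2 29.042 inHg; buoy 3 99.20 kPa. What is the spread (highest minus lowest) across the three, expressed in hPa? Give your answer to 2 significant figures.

buoy 2: 29.042 inHg = 983.48 hPa.
buoy 3: 99.20 kPa = 992.00 hPa.
Spread: 994.36 − 983.48 = 11 hPa.

11 hPa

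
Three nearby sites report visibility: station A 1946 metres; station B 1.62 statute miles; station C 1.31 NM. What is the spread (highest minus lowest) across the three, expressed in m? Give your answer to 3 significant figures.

661 m

station B: 1.62 SM = 2607.14 m.
station C: 1.31 nmi = 2426.12 m.
Spread: 2607.14 − 1946.00 = 661 m.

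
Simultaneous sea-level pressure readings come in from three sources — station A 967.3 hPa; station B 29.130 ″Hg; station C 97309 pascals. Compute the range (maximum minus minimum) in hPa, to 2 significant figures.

station B: 29.130 inHg = 986.46 hPa.
station C: 97309 Pa = 973.09 hPa.
Spread: 986.46 − 967.30 = 19 hPa.

19 hPa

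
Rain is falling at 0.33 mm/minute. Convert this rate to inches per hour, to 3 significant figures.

0.780 in/hour

0.33 mm/minute × 0.0393701 in/mm × 60 minute/hour = 0.780 in/hour.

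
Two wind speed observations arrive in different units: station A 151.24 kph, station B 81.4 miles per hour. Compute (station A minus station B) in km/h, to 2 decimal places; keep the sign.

station B: 81.4 mph = 131.0006 km/h.
Difference: 151.2400 − 131.0006 = 20.24 km/h.

20.24 km/h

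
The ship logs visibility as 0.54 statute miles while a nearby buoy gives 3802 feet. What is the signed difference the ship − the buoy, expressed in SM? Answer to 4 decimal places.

-0.1801 SM

the buoy: 3802 ft = 0.720076 SM.
Difference: 0.540000 − 0.720076 = -0.1801 SM.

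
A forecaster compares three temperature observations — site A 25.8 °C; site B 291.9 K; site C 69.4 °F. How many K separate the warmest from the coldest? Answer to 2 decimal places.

site B: 291.9 K = 18.750 °C.
site C: 69.4 °F = 20.778 °C.
Spread: 25.800 − 18.750 = 7.050 °C.

7.05 K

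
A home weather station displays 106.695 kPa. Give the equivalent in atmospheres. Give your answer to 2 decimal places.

1 kPa = 0.00986923 atm, so 106.695 × 0.00986923 = 1.05 atm.

1.05 atm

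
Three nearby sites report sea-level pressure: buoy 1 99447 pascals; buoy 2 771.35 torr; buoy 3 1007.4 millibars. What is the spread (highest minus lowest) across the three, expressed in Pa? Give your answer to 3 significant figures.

buoy 2: 771.35 mmHg = 102838.22 Pa.
buoy 3: 1007.4 mb = 100740.00 Pa.
Spread: 102838.22 − 99447.00 = 3390 Pa.

3390 Pa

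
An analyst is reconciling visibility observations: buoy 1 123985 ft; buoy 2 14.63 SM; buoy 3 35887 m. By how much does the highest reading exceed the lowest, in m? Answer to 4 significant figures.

14250 m

buoy 1: 123985 ft = 37790.63 m.
buoy 2: 14.63 SM = 23544.70 m.
Spread: 37790.63 − 23544.70 = 14250 m.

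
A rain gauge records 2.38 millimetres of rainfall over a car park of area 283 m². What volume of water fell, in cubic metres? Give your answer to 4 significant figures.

0.6735 cubic metres

1 mm over 1 m² is 1 L, so volume = 2.38 × 283 = 673.54 L = 0.6735 m³.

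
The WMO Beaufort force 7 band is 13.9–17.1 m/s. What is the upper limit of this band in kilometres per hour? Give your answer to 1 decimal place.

61.6 km/h

13.9–17.1 m/s × 3.6 = 50.0–61.6 km/h.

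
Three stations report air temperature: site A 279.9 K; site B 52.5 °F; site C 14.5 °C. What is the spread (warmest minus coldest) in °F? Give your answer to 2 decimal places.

13.95 °F

site A: 279.9 K = 6.750 °C.
site B: 52.5 °F = 11.389 °C.
Spread: 14.500 − 6.750 = 7.750 °C = 13.95 °F.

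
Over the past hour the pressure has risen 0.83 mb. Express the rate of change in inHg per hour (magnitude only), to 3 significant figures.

0.0245 inHg per hour

0.83 mb / 1 h × 0.02953 inHg/mb = 0.0245 inHg/h.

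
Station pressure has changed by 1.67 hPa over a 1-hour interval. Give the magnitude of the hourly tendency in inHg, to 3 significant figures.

0.0493 inHg per hour

1.67 hPa / 1 h × 0.02953 inHg/hPa = 0.0493 inHg/h.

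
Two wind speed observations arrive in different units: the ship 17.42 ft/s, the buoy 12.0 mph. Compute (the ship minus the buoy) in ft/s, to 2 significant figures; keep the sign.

the buoy: 12.0 mph = 17.6000 ft/s.
Difference: 17.4200 − 17.6000 = -0.18 ft/s.

-0.18 ft/s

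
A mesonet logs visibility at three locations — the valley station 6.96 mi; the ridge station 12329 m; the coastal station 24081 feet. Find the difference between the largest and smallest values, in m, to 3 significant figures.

the valley station: 6.96 SM = 11201.03 m.
the coastal station: 24081 ft = 7339.89 m.
Spread: 12329.00 − 7339.89 = 4990 m.

4990 m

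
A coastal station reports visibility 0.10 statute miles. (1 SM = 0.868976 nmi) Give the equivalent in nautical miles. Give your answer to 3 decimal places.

1 SM = 0.868976 nmi, so 0.10 × 0.868976 = 0.087 nmi.

0.087 nmi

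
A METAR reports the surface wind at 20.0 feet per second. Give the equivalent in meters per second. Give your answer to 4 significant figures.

6.096 m/s

1 ft/s = 0.3048 m/s, so 20.0 × 0.3048 = 6.096 m/s.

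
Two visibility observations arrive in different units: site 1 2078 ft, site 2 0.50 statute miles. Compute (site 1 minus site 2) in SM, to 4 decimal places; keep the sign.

site 1: 2078 ft = 0.393561 SM.
Difference: 0.393561 − 0.500000 = -0.1064 SM.

-0.1064 SM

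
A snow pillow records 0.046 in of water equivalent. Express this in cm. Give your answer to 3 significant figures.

0.117 cm

1 in = 2.54 cm, so 0.046 × 2.54 = 0.117 cm.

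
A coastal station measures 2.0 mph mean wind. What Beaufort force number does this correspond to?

2.0 mph = 0.9 m/s, which is Beaufort 1 (light air, 0.3–1.5 m/s).

Beaufort force 1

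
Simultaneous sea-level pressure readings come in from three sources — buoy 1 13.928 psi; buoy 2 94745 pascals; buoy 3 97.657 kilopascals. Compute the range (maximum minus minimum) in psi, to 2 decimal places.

0.42 psi

buoy 2: 94745 Pa = 13.7416 psi.
buoy 3: 97.657 kPa = 14.1640 psi.
Spread: 14.1640 − 13.7416 = 0.42 psi.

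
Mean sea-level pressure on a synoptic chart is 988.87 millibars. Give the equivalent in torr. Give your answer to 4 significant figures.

1 mb = 0.750062 mmHg, so 988.87 × 0.750062 = 741.7 mmHg.

741.7 mmHg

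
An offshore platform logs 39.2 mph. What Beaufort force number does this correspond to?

39.2 mph = 17.5 m/s, which is Beaufort 8 (gale, 17.2–20.7 m/s).

Beaufort force 8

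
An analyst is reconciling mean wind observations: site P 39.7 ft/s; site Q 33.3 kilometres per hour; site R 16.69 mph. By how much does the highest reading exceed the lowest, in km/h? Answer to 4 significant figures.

site P: 39.7 ft/s = 43.5620 km/h.
site R: 16.69 mph = 26.8600 km/h.
Spread: 43.5620 − 26.8600 = 16.70 km/h.

16.70 km/h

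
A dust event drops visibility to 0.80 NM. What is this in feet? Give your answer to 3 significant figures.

4860 ft

1 nmi = 6076.12 ft, so 0.80 × 6076.12 = 4860 ft.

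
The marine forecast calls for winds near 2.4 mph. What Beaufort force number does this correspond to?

2.4 mph = 1.1 m/s, which is Beaufort 1 (light air, 0.3–1.5 m/s).

Beaufort force 1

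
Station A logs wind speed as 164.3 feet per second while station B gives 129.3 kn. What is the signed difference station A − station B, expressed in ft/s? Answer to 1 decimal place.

-53.9 ft/s

station B: 129.3 kt = 218.234 ft/s.
Difference: 164.300 − 218.234 = -53.9 ft/s.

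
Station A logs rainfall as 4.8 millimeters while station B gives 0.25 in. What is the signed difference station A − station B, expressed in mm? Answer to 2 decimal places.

station B: 0.25 in = 6.3500 mm.
Difference: 4.8000 − 6.3500 = -1.55 mm.

-1.55 mm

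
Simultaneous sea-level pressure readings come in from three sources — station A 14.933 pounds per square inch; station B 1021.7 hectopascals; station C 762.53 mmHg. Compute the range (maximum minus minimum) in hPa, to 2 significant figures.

13 hPa

station A: 14.933 psi = 1029.59 hPa.
station C: 762.53 mmHg = 1016.62 hPa.
Spread: 1029.59 − 1016.62 = 13 hPa.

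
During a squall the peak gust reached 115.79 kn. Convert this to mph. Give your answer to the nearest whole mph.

1 kt = 1.15078 mph, so 115.79 × 1.15078 = 133 mph.

133 mph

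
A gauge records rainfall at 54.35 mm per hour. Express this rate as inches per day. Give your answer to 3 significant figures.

54.35 mm/hour × 0.0393701 in/mm × 24 hour/day = 51.4 in/day.

51.4 in/day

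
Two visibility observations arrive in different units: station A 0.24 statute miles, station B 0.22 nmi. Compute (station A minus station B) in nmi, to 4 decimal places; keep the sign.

station A: 0.24 SM = 0.208554 nmi.
Difference: 0.208554 − 0.220000 = -0.0114 nmi.

-0.0114 nmi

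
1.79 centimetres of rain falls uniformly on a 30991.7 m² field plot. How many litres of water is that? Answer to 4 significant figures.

Depth: 1.79 cm × 10 = 17.9 mm.
1 mm over 1 m² is 1 L, so volume = 17.9 × 30991.7 = 554751.43 L ≈ 554800 L.

554800 litres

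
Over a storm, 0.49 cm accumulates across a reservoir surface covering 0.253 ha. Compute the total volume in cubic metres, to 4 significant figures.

12.40 cubic metres

Depth: 0.49 cm × 10 = 4.9 mm.
Area: 0.253 ha = 2530 m².
1 mm over 1 m² is 1 L, so volume = 4.9 × 2530 = 12397 L = 12.40 m³.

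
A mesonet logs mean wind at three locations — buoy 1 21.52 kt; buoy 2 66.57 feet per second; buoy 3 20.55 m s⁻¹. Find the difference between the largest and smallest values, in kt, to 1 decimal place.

buoy 2: 66.57 ft/s = 39.442 kt.
buoy 3: 20.55 m/s = 39.946 kt.
Spread: 39.946 − 21.520 = 18.4 kt.

18.4 kt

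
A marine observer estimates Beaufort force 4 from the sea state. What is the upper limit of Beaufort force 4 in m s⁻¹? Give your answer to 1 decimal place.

7.9 m/s

Beaufort 4 (moderate breeze) spans 5.5–7.9 m/s.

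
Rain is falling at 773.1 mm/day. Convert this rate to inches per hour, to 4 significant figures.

1.268 in/hour

773.1 mm/day × 0.0393701 in/mm × 0.0416667 day/hour = 1.268 in/hour.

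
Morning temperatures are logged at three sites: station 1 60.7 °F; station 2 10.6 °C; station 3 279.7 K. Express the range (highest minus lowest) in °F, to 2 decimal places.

station 1: 60.7 °F = 15.944 °C.
station 3: 279.7 K = 6.550 °C.
Spread: 15.944 − 6.550 = 9.394 °C = 16.91 °F.

16.91 °F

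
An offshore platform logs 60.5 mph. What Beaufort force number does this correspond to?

60.5 mph = 27.0 m/s, which is Beaufort 10 (storm, 24.5–28.4 m/s).

Beaufort force 10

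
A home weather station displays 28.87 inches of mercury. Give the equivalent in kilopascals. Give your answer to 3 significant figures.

1 inHg = 3.38639 kPa, so 28.87 × 3.38639 = 97.8 kPa.

97.8 kPa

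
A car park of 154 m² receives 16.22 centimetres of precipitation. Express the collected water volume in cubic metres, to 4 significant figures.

Depth: 16.22 cm × 10 = 162.2 mm.
1 mm over 1 m² is 1 L, so volume = 162.2 × 154 = 24978.8 L = 24.98 m³.

24.98 cubic metres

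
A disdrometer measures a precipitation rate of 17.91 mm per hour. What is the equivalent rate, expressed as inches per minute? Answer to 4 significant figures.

0.01175 in/minute

17.91 mm/hour × 0.0393701 in/mm × 0.0166667 hour/minute = 0.01175 in/minute.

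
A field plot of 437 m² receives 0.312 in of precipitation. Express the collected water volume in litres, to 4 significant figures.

3463 litres

Depth: 0.312 in × 25.4 = 7.9248 mm.
1 mm over 1 m² is 1 L, so volume = 7.9248 × 437 = 3463.1376 L ≈ 3463 L.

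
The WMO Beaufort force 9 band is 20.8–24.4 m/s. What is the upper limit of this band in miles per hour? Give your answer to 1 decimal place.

20.8–24.4 m/s × 2.237 = 46.5–54.6 mph.

54.6 mph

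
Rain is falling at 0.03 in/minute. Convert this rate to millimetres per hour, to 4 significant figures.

45.72 mm/hour

0.03 in/minute × 25.4 mm/in × 60 minute/hour = 45.72 mm/hour.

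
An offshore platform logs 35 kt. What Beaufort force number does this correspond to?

35 kt lies in the Beaufort 8 band (gale, 34–40 kt).

Beaufort force 8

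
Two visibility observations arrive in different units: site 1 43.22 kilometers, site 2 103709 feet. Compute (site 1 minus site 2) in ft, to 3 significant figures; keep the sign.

site 1: 43.22 km = 141797.90 ft.
Difference: 141797.90 − 103709.00 = 38100 ft.

38100 ft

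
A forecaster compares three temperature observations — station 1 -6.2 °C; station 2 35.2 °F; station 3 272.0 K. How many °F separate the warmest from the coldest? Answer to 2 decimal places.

station 2: 35.2 °F = 1.778 °C.
station 3: 272.0 K = -1.150 °C.
Spread: 1.778 − (-6.200) = 7.978 °C = 14.36 °F.

14.36 °F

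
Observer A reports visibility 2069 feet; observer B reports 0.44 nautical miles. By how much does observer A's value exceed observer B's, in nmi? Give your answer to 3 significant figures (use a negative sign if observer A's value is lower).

-0.0995 nmi

observer A: 2069 ft = 0.340514 nmi.
Difference: 0.340514 − 0.440000 = -0.0995 nmi.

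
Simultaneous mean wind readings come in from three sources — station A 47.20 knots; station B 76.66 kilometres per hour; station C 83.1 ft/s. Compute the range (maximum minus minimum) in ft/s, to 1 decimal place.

station A: 47.20 kt = 79.665 ft/s.
station B: 76.66 km/h = 69.864 ft/s.
Spread: 83.100 − 69.864 = 13.2 ft/s.

13.2 ft/s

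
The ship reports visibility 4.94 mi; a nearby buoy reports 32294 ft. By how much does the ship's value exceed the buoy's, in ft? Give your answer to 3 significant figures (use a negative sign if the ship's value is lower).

-6210 ft

the ship: 4.94 SM = 26083.20 ft.
Difference: 26083.20 − 32294.00 = -6210 ft.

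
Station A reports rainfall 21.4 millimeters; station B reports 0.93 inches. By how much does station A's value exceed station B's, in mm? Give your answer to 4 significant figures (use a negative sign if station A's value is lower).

station B: 0.93 in = 23.62200 mm.
Difference: 21.40000 − 23.62200 = -2.222 mm.

-2.222 mm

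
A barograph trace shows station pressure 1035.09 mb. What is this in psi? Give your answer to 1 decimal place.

15.0 psi

1 mb = 0.0145038 psi, so 1035.09 × 0.0145038 = 15.0 psi.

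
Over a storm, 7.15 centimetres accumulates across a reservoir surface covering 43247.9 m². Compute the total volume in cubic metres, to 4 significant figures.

Depth: 7.15 cm × 10 = 71.5 mm.
1 mm over 1 m² is 1 L, so volume = 71.5 × 43247.9 = 3092224.9 L = 3092 m³.

3092 cubic metres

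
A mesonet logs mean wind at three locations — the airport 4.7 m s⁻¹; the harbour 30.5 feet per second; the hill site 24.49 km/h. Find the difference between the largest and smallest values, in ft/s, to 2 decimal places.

15.08 ft/s

the airport: 4.7 m/s = 15.4199 ft/s.
the hill site: 24.49 km/h = 22.3188 ft/s.
Spread: 30.5000 − 15.4199 = 15.08 ft/s.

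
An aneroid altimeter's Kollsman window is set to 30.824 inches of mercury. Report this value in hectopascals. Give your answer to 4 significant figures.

1 inHg = 33.8639 hPa, so 30.824 × 33.8639 = 1044 hPa.

1044 hPa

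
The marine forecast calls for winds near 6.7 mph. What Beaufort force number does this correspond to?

6.7 mph = 3.0 m/s, which is Beaufort 2 (light breeze, 1.6–3.3 m/s).

Beaufort force 2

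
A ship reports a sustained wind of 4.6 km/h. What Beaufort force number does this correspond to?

Beaufort force 1

4.6 km/h = 1.3 m/s, which is Beaufort 1 (light air, 0.3–1.5 m/s).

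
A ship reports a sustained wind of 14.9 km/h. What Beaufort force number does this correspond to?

14.9 km/h = 4.1 m/s, which is Beaufort 3 (gentle breeze, 3.4–5.4 m/s).

Beaufort force 3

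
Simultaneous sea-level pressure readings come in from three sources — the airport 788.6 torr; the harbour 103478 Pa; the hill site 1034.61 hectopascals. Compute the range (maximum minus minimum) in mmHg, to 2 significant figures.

13 mmHg

the harbour: 103478 Pa = 776.15 mmHg.
the hill site: 1034.61 hPa = 776.02 mmHg.
Spread: 788.60 − 776.02 = 13 mmHg.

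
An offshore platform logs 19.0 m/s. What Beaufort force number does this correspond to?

19.0 m/s lies in the Beaufort 8 band (gale, 17.2–20.7 m/s).

Beaufort force 8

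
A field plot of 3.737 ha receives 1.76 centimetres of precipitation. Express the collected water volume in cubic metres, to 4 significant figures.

657.7 cubic metres

Depth: 1.76 cm × 10 = 17.6 mm.
Area: 3.737 ha = 37370 m².
1 mm over 1 m² is 1 L, so volume = 17.6 × 37370 = 657712 L = 657.7 m³.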